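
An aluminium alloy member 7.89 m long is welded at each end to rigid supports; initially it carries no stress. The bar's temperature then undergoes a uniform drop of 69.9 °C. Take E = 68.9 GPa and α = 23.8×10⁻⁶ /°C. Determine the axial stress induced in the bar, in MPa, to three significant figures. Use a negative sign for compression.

Free thermal expansion αLΔT = 23.8e-6 · 7890 · -69.9 = -13.13 mm.
The walls impose strain ε = −(-13.13)/7890 = 1.6636e-03; σ = Eε = 68900 · 1.6636e-03 = 114.6 MPa.

115 MPa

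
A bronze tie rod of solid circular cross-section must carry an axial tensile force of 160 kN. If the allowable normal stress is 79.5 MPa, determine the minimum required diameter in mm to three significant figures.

50.6 mm

Required area A ≥ P/σ_allow = 160000/79.5 = 2013 mm².
For a solid circular section, d ≥ √(4A/π) = 50.62 mm.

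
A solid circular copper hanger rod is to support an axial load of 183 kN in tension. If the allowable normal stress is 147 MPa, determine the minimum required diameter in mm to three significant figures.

39.8 mm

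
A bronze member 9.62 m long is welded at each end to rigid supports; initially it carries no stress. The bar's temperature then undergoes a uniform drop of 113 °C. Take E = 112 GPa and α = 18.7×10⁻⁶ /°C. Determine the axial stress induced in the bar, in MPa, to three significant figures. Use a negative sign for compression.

237 MPa

Free thermal expansion αLΔT = 18.7e-6 · 9620 · -113 = -20.33 mm.
The walls impose strain ε = −(-20.33)/9620 = 2.1131e-03; σ = Eε = 112000 · 2.1131e-03 = 236.7 MPa.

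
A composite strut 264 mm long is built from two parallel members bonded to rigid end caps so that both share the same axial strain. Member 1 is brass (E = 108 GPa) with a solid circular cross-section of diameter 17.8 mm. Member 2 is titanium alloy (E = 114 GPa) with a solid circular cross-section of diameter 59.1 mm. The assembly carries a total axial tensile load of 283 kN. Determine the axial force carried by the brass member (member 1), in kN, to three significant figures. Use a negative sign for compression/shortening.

A_1 = 248.8 mm².
A_2 = 2743 mm².
Equal strain + equilibrium ⇒ each member carries load in proportion to AE: A₁E₁ = 26880000 N, A₂E₂ = 312700000 N, ΣAE = 339600000 N.
F₁ = P·A₁E₁/ΣAE = 283000·26880000/339600000 = 22400 N.

22.4 kN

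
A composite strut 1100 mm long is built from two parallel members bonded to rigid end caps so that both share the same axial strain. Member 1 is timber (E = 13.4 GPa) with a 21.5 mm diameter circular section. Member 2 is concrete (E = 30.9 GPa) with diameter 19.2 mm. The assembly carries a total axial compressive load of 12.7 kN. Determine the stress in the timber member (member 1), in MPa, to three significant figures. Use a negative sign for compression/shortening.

-12.3 MPa

A_1 = 363.1 mm².
A_2 = 289.5 mm².
Equal strain + equilibrium ⇒ each member carries load in proportion to AE: A₁E₁ = 4865000 N, A₂E₂ = 8946000 N, ΣAE = 13810000 N.
σ₁ = P·E₁/ΣAE = -12700·13400/13810000 = -12.32 MPa.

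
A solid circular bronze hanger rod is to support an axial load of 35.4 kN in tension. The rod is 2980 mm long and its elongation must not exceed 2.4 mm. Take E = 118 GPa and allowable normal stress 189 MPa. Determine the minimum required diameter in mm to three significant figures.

21.8 mm

Required area A ≥ P/σ_allow = 35400/189 = 187.3 mm².
For a solid circular section, d ≥ √(4A/π) = 15.44 mm.
Elongation limit: A ≥ PL/(Eδ_allow) = 35400·2980/(118000·2.4) = 372.5 mm² ⇒ d ≥ 21.78 mm.
The elongation limit governs.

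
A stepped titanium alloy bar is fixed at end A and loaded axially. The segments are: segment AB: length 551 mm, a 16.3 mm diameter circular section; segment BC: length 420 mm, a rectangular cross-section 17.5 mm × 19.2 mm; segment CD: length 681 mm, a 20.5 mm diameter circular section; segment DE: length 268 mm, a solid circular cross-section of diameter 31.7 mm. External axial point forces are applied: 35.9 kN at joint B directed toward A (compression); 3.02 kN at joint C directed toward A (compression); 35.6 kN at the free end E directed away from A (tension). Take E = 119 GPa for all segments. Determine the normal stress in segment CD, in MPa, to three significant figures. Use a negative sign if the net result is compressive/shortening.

108 MPa

Internal axial forces (sectioning from the free end, tension +): N_DE = 35.6 kN, N_CD = 35.6 kN, N_BC = 32.58 kN, N_AB = -3.32 kN.
A_CD = 330.1 mm².
σ_CD = N_CD/A_CD = 35600/330.1 = 107.9 MPa.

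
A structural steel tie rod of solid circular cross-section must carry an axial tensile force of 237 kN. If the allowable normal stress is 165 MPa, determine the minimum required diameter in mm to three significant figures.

Required area A ≥ P/σ_allow = 237000/165 = 1436 mm².
For a solid circular section, d ≥ √(4A/π) = 42.76 mm.

42.8 mm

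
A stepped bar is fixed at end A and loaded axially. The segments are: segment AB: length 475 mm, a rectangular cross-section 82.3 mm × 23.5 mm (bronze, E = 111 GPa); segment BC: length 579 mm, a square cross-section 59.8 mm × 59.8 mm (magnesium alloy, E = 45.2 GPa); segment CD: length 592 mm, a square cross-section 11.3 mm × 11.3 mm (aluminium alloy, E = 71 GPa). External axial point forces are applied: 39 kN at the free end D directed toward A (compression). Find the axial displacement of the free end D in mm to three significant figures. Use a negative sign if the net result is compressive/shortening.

Internal axial forces (sectioning from the free end, tension +): N_CD = -39 kN, N_BC = -39 kN, N_AB = -39 kN.
A_AB = 1934 mm².
A_BC = 3576 mm².
A_CD = 127.7 mm².
δ_AB = -39000·475/(1934·111000) = -0.08629 mm
δ_BC = -39000·579/(3576·45200) = -0.1397 mm
δ_CD = -39000·592/(127.7·71000) = -2.547 mm
δ = Σδ_i = -2.773 mm.

-2.77 mm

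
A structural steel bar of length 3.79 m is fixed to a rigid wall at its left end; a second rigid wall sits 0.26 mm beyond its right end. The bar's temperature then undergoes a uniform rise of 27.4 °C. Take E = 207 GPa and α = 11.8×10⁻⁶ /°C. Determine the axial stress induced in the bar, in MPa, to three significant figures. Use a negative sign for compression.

Free thermal expansion αLΔT = 11.8e-6 · 3790 · 27.4 = 1.225 mm.
The walls engage after the gap closes; constrained expansion = 1.225 − 0.26 = 0.9654 mm.
The walls impose strain ε = −(0.9654)/3790 = -2.5472e-04; σ = Eε = 207000 · -2.5472e-04 = -52.73 MPa.

-52.7 MPa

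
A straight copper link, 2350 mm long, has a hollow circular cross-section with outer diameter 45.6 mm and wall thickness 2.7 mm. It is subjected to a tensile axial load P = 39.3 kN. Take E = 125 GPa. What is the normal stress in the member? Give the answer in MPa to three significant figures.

A = 363.9 mm².
σ = N/A = 39300/363.9 = 108 MPa.

108 MPa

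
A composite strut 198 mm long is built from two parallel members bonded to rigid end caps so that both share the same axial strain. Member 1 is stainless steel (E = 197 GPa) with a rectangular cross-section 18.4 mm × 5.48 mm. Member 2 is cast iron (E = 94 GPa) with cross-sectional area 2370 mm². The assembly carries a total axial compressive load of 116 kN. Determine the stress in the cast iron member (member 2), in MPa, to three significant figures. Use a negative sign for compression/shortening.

-44.9 MPa

A_1 = 100.8 mm².
Equal strain + equilibrium ⇒ each member carries load in proportion to AE: A₁E₁ = 19860000 N, A₂E₂ = 222800000 N, ΣAE = 242600000 N.
σ₂ = P·E₂/ΣAE = -116000·94000/242600000 = -44.94 MPa.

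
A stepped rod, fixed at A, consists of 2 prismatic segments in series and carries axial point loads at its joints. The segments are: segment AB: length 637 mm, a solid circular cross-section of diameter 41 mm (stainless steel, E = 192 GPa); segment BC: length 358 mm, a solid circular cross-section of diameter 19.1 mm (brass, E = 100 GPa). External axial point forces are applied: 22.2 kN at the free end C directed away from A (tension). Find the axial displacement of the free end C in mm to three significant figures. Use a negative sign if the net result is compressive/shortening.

0.333 mm

Internal axial forces (sectioning from the free end, tension +): N_BC = 22.2 kN, N_AB = 22.2 kN.
A_AB = 1320 mm².
A_BC = 286.5 mm².
δ_AB = 22200·637/(1320·192000) = 0.05579 mm
δ_BC = 22200·358/(286.5·100000) = 0.2774 mm
δ = Σδ_i = 0.3332 mm.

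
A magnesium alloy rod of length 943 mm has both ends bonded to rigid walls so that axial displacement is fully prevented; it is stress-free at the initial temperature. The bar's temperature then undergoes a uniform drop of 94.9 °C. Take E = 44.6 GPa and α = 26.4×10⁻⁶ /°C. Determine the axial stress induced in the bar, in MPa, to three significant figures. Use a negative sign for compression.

112 MPa

Free thermal expansion αLΔT = 26.4e-6 · 943 · -94.9 = -2.363 mm.
The walls impose strain ε = −(-2.363)/943 = 2.5054e-03; σ = Eε = 44600 · 2.5054e-03 = 111.7 MPa.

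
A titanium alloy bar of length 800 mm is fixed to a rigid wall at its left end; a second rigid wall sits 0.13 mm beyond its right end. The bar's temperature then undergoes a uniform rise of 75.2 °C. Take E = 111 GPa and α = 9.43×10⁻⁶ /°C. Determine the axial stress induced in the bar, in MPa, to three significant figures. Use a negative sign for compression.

Free thermal expansion αLΔT = 9.43e-6 · 800 · 75.2 = 0.5673 mm.
The walls engage after the gap closes; constrained expansion = 0.5673 − 0.13 = 0.4373 mm.
The walls impose strain ε = −(0.4373)/800 = -5.4664e-04; σ = Eε = 111000 · -5.4664e-04 = -60.68 MPa.

-60.7 MPa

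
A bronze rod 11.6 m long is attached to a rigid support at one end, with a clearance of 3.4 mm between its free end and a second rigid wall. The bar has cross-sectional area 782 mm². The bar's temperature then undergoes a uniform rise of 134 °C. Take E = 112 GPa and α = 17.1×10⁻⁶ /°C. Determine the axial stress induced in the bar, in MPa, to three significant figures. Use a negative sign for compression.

-224 MPa

Free thermal expansion αLΔT = 17.1e-6 · 11600 · 134 = 26.58 mm.
The walls engage after the gap closes; constrained expansion = 26.58 − 3.4 = 23.18 mm.
The walls impose strain ε = −(23.18)/11600 = -1.9983e-03; σ = Eε = 112000 · -1.9983e-03 = -223.8 MPa.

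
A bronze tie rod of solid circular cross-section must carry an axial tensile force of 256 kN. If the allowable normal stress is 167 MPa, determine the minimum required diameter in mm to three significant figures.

44.2 mm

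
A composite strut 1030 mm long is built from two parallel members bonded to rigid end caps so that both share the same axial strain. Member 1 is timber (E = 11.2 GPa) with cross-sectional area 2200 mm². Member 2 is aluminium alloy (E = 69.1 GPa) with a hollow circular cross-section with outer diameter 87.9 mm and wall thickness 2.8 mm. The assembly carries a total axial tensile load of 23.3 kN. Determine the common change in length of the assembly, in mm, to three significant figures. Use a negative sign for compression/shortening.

0.314 mm

A_2 = 748.6 mm².
Equal strain + equilibrium ⇒ each member carries load in proportion to AE: A₁E₁ = 24640000 N, A₂E₂ = 51730000 N, ΣAE = 76370000 N.
δ = PL/ΣAE = 23300·1030/76370000 = 0.3143 mm.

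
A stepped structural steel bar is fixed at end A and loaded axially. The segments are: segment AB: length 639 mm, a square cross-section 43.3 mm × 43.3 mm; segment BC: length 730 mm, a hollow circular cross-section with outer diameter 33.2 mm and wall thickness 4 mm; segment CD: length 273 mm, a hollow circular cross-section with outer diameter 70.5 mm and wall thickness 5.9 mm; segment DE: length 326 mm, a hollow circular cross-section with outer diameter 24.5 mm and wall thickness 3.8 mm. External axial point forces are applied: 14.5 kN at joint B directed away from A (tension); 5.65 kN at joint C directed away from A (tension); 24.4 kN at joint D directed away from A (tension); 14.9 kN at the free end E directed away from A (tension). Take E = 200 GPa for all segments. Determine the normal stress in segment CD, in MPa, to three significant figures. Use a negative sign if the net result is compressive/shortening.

32.8 MPa

Internal axial forces (sectioning from the free end, tension +): N_DE = 14.9 kN, N_CD = 39.3 kN, N_BC = 44.95 kN, N_AB = 59.45 kN.
A_CD = 1197 mm².
σ_CD = N_CD/A_CD = 39300/1197 = 32.82 MPa.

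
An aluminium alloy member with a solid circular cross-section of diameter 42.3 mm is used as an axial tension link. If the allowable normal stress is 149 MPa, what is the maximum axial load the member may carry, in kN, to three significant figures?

A = 1405 mm².
P_max = σ_allow · A = 149 · 1405 = 209400 N = 209.4 kN.

209 kN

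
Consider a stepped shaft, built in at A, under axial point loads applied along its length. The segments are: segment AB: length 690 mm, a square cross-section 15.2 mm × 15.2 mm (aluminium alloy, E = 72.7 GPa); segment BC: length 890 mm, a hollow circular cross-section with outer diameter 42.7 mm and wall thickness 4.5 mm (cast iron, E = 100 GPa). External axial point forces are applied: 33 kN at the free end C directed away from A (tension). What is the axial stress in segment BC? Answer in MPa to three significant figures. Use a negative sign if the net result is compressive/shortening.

Internal axial forces (sectioning from the free end, tension +): N_BC = 33 kN, N_AB = 33 kN.
A_BC = 540 mm².
σ_BC = N_BC/A_BC = 33000/540 = 61.11 MPa.

61.1 MPa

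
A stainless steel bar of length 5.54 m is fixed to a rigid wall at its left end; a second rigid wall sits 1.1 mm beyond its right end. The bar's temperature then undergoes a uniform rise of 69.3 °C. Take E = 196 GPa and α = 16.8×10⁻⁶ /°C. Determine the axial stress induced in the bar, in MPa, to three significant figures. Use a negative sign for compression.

-189 MPa

Free thermal expansion αLΔT = 16.8e-6 · 5540 · 69.3 = 6.45 mm.
The walls engage after the gap closes; constrained expansion = 6.45 − 1.1 = 5.35 mm.
The walls impose strain ε = −(5.35)/5540 = -9.6568e-04; σ = Eε = 196000 · -9.6568e-04 = -189.3 MPa.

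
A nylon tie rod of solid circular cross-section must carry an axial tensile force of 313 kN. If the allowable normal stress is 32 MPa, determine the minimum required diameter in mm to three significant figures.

Required area A ≥ P/σ_allow = 313000/32 = 9781 mm².
For a solid circular section, d ≥ √(4A/π) = 111.6 mm.

112 mm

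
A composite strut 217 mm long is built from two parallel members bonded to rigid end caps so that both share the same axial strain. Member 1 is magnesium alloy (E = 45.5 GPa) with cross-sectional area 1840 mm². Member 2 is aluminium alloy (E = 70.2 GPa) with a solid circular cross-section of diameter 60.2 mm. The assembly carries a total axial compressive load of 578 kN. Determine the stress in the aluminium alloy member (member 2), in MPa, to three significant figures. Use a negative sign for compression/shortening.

A_2 = 2846 mm².
Equal strain + equilibrium ⇒ each member carries load in proportion to AE: A₁E₁ = 83720000 N, A₂E₂ = 199800000 N, ΣAE = 283500000 N.
σ₂ = P·E₂/ΣAE = -578000·70200/283500000 = -143.1 MPa.

-143 MPa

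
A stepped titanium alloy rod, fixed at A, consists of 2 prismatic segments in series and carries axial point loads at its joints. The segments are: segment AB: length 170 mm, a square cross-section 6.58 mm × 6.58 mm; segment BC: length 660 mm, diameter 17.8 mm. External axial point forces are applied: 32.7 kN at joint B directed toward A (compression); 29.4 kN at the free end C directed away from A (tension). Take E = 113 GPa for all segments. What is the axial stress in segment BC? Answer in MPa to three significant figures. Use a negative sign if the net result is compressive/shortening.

118 MPa

Internal axial forces (sectioning from the free end, tension +): N_BC = 29.4 kN, N_AB = -3.3 kN.
A_BC = 248.8 mm².
σ_BC = N_BC/A_BC = 29400/248.8 = 118.1 MPa.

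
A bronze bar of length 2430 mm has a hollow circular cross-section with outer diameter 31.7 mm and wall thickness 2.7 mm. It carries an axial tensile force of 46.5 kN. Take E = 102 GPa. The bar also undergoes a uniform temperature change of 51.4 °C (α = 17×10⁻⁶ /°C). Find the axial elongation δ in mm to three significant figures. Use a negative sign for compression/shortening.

A = 246 mm².
δ_mech = NL/(AE) = 46500·2430/(246·102000) = 4.503 mm.
δ_thermal = αLΔT = 17e-6·2430·51.4 = 2.123 mm.
δ = δ_mech + δ_thermal = 6.627 mm.

6.63 mm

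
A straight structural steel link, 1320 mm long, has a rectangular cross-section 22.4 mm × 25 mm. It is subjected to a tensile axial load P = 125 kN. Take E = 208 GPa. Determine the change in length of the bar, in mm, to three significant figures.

1.42 mm

A = 560 mm².
δ_mech = NL/(AE) = 125000·1320/(560·208000) = 1.417 mm.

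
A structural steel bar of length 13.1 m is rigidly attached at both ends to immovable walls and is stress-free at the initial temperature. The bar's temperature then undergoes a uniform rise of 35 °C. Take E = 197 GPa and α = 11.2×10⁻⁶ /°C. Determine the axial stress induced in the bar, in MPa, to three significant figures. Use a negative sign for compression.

Free thermal expansion αLΔT = 11.2e-6 · 13100 · 35 = 5.135 mm.
The walls impose strain ε = −(5.135)/13100 = -3.9200e-04; σ = Eε = 197000 · -3.9200e-04 = -77.22 MPa.

-77.2 MPa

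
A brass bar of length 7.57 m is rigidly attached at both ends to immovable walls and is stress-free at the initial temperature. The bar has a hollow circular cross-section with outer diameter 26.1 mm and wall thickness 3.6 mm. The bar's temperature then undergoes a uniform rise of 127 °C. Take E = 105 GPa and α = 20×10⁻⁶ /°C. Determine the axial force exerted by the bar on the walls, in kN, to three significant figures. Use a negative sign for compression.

-67.9 kN

Free thermal expansion αLΔT = 20e-6 · 7570 · 127 = 19.23 mm.
The walls impose strain ε = −(19.23)/7570 = -2.5400e-03; σ = Eε = 105000 · -2.5400e-03 = -266.7 MPa.
Wall reaction R = σ·A = -266.7·254.5 = -67870 N = -67.87 kN.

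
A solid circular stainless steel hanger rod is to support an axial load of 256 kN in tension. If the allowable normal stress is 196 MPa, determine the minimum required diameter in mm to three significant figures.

40.8 mm

Required area A ≥ P/σ_allow = 256000/196 = 1306 mm².
For a solid circular section, d ≥ √(4A/π) = 40.78 mm.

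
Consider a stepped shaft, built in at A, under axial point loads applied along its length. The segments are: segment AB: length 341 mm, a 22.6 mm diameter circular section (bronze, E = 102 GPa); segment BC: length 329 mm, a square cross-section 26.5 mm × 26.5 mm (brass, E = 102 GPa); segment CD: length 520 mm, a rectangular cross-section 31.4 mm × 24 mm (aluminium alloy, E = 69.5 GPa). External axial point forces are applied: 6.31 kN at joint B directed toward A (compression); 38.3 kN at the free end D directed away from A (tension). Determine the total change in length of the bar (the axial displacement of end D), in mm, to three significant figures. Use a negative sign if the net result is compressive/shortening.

0.823 mm

Internal axial forces (sectioning from the free end, tension +): N_CD = 38.3 kN, N_BC = 38.3 kN, N_AB = 31.99 kN.
A_AB = 401.1 mm².
A_BC = 702.2 mm².
A_CD = 753.6 mm².
δ_AB = 31990·341/(401.1·102000) = 0.2666 mm
δ_BC = 38300·329/(702.2·102000) = 0.1759 mm
δ_CD = 38300·520/(753.6·69500) = 0.3803 mm
δ = Σδ_i = 0.8228 mm.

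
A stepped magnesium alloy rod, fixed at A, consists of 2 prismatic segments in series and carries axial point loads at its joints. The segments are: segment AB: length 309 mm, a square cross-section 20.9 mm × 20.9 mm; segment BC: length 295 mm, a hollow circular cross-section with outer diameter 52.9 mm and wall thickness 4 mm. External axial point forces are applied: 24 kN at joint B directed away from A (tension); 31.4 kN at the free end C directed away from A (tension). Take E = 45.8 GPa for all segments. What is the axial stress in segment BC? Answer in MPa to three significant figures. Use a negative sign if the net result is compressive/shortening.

Internal axial forces (sectioning from the free end, tension +): N_BC = 31.4 kN, N_AB = 55.4 kN.
A_BC = 614.5 mm².
σ_BC = N_BC/A_BC = 31400/614.5 = 51.1 MPa.

51.1 MPa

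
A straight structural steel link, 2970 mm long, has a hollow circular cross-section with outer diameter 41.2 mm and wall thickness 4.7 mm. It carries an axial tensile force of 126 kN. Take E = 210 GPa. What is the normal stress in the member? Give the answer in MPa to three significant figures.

A = 538.9 mm².
σ = N/A = 126000/538.9 = 233.8 MPa.

234 MPa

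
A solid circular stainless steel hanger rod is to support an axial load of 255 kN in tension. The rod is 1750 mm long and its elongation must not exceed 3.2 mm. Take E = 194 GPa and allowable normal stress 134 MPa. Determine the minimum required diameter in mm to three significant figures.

49.2 mm

Required area A ≥ P/σ_allow = 255000/134 = 1903 mm².
For a solid circular section, d ≥ √(4A/π) = 49.22 mm.
Elongation limit: A ≥ PL/(Eδ_allow) = 255000·1750/(194000·3.2) = 718.8 mm² ⇒ d ≥ 30.25 mm.
The stress limit governs.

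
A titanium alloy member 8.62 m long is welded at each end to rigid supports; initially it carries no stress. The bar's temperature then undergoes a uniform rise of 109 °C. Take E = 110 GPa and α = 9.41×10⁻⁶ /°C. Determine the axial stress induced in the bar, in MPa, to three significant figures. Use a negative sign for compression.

Free thermal expansion αLΔT = 9.41e-6 · 8620 · 109 = 8.841 mm.
The walls impose strain ε = −(8.841)/8620 = -1.0257e-03; σ = Eε = 110000 · -1.0257e-03 = -112.8 MPa.

-113 MPa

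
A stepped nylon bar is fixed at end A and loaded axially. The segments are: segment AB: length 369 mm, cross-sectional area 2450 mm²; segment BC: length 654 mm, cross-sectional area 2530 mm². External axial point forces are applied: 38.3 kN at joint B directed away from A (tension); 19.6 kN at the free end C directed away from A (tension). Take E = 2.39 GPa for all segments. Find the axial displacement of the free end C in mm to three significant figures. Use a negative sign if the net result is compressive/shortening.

Internal axial forces (sectioning from the free end, tension +): N_BC = 19.6 kN, N_AB = 57.9 kN.
δ_AB = 57900·369/(2450·2390) = 3.649 mm
δ_BC = 19600·654/(2530·2390) = 2.12 mm
δ = Σδ_i = 5.769 mm.

5.77 mm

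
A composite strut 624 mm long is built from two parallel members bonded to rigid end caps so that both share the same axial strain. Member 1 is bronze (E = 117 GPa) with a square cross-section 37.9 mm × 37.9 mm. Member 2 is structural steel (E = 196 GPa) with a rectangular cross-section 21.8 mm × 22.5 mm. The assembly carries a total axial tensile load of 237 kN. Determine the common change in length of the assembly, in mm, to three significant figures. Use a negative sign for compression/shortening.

0.560 mm

A_1 = 1436 mm².
A_2 = 490.5 mm².
Equal strain + equilibrium ⇒ each member carries load in proportion to AE: A₁E₁ = 168100000 N, A₂E₂ = 96140000 N, ΣAE = 264200000 N.
δ = PL/ΣAE = 237000·624/264200000 = 0.5598 mm.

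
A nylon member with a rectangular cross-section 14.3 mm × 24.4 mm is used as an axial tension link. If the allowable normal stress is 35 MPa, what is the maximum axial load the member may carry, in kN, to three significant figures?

A = 348.9 mm².
P_max = σ_allow · A = 35 · 348.9 = 12210 N = 12.21 kN.

12.2 kN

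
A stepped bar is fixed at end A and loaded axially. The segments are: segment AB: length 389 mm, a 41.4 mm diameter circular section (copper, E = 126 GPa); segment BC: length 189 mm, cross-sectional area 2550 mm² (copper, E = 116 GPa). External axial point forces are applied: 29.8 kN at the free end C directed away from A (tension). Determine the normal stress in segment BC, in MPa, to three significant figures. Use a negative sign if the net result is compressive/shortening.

11.7 MPa

Internal axial forces (sectioning from the free end, tension +): N_BC = 29.8 kN, N_AB = 29.8 kN.
σ_BC = N_BC/A_BC = 29800/2550 = 11.69 MPa.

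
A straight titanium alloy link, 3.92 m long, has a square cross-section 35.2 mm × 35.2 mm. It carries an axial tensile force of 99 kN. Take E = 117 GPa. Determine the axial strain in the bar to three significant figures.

6.83e-04

A = 1239 mm².
σ = N/A = 79.9 MPa; ε = σ/E = 79.9/117000 = 6.829e-04.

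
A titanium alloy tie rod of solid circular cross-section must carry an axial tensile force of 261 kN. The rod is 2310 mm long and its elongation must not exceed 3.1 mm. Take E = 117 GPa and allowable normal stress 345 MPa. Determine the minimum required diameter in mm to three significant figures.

Required area A ≥ P/σ_allow = 261000/345 = 756.5 mm².
For a solid circular section, d ≥ √(4A/π) = 31.04 mm.
Elongation limit: A ≥ PL/(Eδ_allow) = 261000·2310/(117000·3.1) = 1662 mm² ⇒ d ≥ 46.01 mm.
The elongation limit governs.

46.0 mm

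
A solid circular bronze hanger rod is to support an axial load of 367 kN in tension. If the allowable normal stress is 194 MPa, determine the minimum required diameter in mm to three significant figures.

49.1 mm

Required area A ≥ P/σ_allow = 367000/194 = 1892 mm².
For a solid circular section, d ≥ √(4A/π) = 49.08 mm.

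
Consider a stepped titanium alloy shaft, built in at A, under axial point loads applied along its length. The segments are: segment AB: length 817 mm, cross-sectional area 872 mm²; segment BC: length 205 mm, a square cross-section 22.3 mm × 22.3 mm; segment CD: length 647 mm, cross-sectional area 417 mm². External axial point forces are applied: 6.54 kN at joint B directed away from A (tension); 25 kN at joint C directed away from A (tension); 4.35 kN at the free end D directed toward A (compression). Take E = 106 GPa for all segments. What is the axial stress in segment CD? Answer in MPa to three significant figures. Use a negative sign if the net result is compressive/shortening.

Internal axial forces (sectioning from the free end, tension +): N_CD = -4.35 kN, N_BC = 20.65 kN, N_AB = 27.19 kN.
σ_CD = N_CD/A_CD = -4350/417 = -10.43 MPa.

-10.4 MPa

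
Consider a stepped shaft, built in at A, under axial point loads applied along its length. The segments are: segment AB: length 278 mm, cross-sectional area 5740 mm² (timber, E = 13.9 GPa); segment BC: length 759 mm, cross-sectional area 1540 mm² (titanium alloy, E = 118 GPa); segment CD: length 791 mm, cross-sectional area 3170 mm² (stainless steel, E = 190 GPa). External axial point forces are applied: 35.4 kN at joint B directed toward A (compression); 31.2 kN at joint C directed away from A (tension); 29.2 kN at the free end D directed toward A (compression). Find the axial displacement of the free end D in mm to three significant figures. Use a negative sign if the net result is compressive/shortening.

Internal axial forces (sectioning from the free end, tension +): N_CD = -29.2 kN, N_BC = 2 kN, N_AB = -33.4 kN.
δ_AB = -33400·278/(5740·13900) = -0.1164 mm
δ_BC = 2000·759/(1540·118000) = 0.008354 mm
δ_CD = -29200·791/(3170·190000) = -0.03835 mm
δ = Σδ_i = -0.1464 mm.

-0.146 mm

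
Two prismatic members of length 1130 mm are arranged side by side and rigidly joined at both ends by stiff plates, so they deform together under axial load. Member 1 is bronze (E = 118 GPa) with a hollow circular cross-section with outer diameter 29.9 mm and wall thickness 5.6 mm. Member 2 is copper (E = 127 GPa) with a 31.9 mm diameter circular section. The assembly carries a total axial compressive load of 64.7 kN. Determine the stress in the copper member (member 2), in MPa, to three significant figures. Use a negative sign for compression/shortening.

A_1 = 427.5 mm².
A_2 = 799.2 mm².
Equal strain + equilibrium ⇒ each member carries load in proportion to AE: A₁E₁ = 50450000 N, A₂E₂ = 101500000 N, ΣAE = 151900000 N.
σ₂ = P·E₂/ΣAE = -64700·127000/151900000 = -54.08 MPa.

-54.1 MPa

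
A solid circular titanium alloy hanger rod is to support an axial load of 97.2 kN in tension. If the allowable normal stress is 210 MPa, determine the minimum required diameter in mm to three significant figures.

24.3 mm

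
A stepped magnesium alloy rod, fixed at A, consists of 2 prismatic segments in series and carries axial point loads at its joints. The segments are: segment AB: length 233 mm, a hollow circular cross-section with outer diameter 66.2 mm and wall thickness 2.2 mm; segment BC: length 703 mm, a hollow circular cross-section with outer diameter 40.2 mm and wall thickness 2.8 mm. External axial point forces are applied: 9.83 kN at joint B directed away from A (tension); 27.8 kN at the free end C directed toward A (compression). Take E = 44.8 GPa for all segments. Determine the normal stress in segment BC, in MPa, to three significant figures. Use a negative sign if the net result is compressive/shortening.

Internal axial forces (sectioning from the free end, tension +): N_BC = -27.8 kN, N_AB = -17.97 kN.
A_BC = 329 mm².
σ_BC = N_BC/A_BC = -27800/329 = -84.5 MPa.

-84.5 MPa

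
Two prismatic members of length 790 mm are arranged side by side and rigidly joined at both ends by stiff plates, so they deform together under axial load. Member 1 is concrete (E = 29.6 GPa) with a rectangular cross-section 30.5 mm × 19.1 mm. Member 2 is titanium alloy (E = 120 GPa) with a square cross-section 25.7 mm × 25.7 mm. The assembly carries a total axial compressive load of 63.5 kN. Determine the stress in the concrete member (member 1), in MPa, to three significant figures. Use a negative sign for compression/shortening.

A_1 = 582.6 mm².
A_2 = 660.5 mm².
Equal strain + equilibrium ⇒ each member carries load in proportion to AE: A₁E₁ = 17240000 N, A₂E₂ = 79260000 N, ΣAE = 96500000 N.
σ₁ = P·E₁/ΣAE = -63500·29600/96500000 = -19.48 MPa.

-19.5 MPa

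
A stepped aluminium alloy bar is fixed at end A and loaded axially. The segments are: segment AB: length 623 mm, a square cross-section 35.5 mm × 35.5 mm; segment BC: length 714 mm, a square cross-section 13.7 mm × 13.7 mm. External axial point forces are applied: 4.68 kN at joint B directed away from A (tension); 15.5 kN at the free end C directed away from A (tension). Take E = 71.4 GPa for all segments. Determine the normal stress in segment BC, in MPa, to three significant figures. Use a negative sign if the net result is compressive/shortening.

Internal axial forces (sectioning from the free end, tension +): N_BC = 15.5 kN, N_AB = 20.18 kN.
A_BC = 187.7 mm².
σ_BC = N_BC/A_BC = 15500/187.7 = 82.58 MPa.

82.6 MPa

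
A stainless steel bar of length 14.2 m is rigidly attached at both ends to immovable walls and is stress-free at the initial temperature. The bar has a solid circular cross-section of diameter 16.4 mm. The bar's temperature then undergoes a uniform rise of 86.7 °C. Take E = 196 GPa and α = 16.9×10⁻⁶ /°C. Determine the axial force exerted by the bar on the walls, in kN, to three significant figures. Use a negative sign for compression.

Free thermal expansion αLΔT = 16.9e-6 · 14200 · 86.7 = 20.81 mm.
The walls impose strain ε = −(20.81)/14200 = -1.4652e-03; σ = Eε = 196000 · -1.4652e-03 = -287.2 MPa.
Wall reaction R = σ·A = -287.2·211.2 = -60670 N = -60.67 kN.

-60.7 kN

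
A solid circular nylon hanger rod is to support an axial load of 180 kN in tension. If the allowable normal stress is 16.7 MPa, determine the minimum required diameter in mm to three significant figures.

Required area A ≥ P/σ_allow = 180000/16.7 = 10780 mm².
For a solid circular section, d ≥ √(4A/π) = 117.1 mm.

117 mm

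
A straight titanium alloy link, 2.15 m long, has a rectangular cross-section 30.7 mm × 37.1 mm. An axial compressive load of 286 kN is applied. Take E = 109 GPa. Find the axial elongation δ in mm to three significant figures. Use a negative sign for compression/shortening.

-4.95 mm

A = 1139 mm².
δ_mech = NL/(AE) = -286000·2150/(1139·109000) = -4.953 mm.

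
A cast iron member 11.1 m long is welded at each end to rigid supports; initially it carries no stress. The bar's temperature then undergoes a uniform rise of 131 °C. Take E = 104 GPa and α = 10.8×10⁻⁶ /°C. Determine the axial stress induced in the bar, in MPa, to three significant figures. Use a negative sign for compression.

-147 MPa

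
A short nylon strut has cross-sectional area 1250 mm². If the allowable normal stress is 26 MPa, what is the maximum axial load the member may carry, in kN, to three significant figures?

P_max = σ_allow · A = 26 · 1250 = 32500 N = 32.5 kN.

32.5 kN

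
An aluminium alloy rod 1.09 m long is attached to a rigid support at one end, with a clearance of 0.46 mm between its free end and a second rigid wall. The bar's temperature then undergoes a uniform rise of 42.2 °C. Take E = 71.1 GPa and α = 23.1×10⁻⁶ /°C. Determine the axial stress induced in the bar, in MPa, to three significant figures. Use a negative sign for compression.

Free thermal expansion αLΔT = 23.1e-6 · 1090 · 42.2 = 1.063 mm.
The walls engage after the gap closes; constrained expansion = 1.063 − 0.46 = 0.6026 mm.
The walls impose strain ε = −(0.6026)/1090 = -5.5280e-04; σ = Eε = 71100 · -5.5280e-04 = -39.3 MPa.

-39.3 MPa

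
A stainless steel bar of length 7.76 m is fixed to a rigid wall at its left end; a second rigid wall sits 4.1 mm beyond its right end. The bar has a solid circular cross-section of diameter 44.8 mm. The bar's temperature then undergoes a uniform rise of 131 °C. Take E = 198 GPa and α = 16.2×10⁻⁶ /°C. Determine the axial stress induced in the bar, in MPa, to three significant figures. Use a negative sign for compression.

Free thermal expansion αLΔT = 16.2e-6 · 7760 · 131 = 16.47 mm.
The walls engage after the gap closes; constrained expansion = 16.47 − 4.1 = 12.37 mm.
The walls impose strain ε = −(12.37)/7760 = -1.5938e-03; σ = Eε = 198000 · -1.5938e-03 = -315.6 MPa.

-316 MPa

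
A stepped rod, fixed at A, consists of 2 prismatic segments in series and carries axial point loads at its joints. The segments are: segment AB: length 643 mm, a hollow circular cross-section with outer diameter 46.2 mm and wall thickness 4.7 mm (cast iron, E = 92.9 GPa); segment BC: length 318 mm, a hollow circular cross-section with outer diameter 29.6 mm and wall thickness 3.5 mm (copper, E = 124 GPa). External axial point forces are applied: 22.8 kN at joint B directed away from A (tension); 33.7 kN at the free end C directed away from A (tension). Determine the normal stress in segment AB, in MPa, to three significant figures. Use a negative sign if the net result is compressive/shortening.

92.2 MPa

Internal axial forces (sectioning from the free end, tension +): N_BC = 33.7 kN, N_AB = 56.5 kN.
A_AB = 612.8 mm².
σ_AB = N_AB/A_AB = 56500/612.8 = 92.2 MPa.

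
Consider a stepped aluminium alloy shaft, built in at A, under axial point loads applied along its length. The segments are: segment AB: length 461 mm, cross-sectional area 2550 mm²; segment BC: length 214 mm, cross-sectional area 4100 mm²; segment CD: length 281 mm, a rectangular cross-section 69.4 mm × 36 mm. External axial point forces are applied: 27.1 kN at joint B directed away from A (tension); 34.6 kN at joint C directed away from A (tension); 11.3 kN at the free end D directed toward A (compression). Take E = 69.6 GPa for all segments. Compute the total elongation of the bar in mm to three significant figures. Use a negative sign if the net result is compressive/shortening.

Internal axial forces (sectioning from the free end, tension +): N_CD = -11.3 kN, N_BC = 23.3 kN, N_AB = 50.4 kN.
A_CD = 2498 mm².
δ_AB = 50400·461/(2550·69600) = 0.1309 mm
δ_BC = 23300·214/(4100·69600) = 0.01747 mm
δ_CD = -11300·281/(2498·69600) = -0.01826 mm
δ = Σδ_i = 0.1301 mm.

0.130 mm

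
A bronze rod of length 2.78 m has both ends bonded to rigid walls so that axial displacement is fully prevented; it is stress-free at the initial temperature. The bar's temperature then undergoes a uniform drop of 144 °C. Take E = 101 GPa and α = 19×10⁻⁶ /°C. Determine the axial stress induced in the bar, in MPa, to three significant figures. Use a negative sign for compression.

Free thermal expansion αLΔT = 19e-6 · 2780 · -144 = -7.606 mm.
The walls impose strain ε = −(-7.606)/2780 = 2.7360e-03; σ = Eε = 101000 · 2.7360e-03 = 276.3 MPa.

276 MPa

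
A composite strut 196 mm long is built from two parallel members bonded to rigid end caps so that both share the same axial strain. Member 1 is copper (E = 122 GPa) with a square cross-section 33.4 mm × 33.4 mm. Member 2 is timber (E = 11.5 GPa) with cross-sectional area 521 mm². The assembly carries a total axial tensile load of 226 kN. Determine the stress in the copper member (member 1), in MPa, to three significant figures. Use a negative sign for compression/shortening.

194 MPa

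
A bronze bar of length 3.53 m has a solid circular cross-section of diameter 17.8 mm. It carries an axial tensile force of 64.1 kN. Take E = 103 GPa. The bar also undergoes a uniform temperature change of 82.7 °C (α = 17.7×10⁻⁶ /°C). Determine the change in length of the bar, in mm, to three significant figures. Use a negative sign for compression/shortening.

A = 248.8 mm².
δ_mech = NL/(AE) = 64100·3530/(248.8·103000) = 8.828 mm.
δ_thermal = αLΔT = 17.7e-6·3530·82.7 = 5.167 mm.
δ = δ_mech + δ_thermal = 14 mm.

14.0 mm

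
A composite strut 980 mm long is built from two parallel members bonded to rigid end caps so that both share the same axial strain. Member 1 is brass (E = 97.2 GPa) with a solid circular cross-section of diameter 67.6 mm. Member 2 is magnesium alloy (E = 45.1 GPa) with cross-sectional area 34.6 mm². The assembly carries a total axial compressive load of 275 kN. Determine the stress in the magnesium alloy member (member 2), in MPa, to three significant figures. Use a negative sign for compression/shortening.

-35.4 MPa

A_1 = 3589 mm².
Equal strain + equilibrium ⇒ each member carries load in proportion to AE: A₁E₁ = 348900000 N, A₂E₂ = 1560000 N, ΣAE = 350400000 N.
σ₂ = P·E₂/ΣAE = -275000·45100/350400000 = -35.39 MPa.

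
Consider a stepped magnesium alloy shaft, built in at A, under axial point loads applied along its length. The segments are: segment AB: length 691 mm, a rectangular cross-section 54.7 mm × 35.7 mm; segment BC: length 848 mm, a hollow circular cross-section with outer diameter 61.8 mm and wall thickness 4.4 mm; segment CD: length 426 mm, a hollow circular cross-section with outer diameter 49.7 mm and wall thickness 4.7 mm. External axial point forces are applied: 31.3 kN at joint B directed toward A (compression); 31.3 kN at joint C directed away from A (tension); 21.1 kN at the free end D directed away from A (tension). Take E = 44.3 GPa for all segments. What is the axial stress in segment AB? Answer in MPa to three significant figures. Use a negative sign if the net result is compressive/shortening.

10.8 MPa

Internal axial forces (sectioning from the free end, tension +): N_CD = 21.1 kN, N_BC = 52.4 kN, N_AB = 21.1 kN.
A_AB = 1953 mm².
σ_AB = N_AB/A_AB = 21100/1953 = 10.81 MPa.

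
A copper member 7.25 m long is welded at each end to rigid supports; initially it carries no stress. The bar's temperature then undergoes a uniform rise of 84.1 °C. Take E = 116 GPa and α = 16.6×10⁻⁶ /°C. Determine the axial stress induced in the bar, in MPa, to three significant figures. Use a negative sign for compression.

-162 MPa

Free thermal expansion αLΔT = 16.6e-6 · 7250 · 84.1 = 10.12 mm.
The walls impose strain ε = −(10.12)/7250 = -1.3961e-03; σ = Eε = 116000 · -1.3961e-03 = -161.9 MPa.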